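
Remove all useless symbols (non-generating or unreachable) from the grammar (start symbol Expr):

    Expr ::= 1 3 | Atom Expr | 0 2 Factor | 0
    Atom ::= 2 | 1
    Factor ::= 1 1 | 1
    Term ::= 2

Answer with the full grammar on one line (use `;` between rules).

Expr ::= 1 3 | Atom Expr | 0 2 Factor | 0; Atom ::= 2 | 1; Factor ::= 1 1 | 1

Generating nonterminals: {Atom, Expr, Factor, Term}.
Reachable from Expr after that: {Atom, Expr, Factor}.
Removed useless symbols: {Term} and every production mentioning them.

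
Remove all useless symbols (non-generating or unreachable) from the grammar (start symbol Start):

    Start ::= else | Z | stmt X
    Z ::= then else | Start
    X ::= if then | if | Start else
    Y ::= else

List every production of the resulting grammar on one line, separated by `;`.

Start ::= else | Z | stmt X; Z ::= then else | Start; X ::= if then | if | Start else

Generating nonterminals: {Start, X, Y, Z}.
Reachable from Start after that: {Start, X, Z}.
Removed useless symbols: {Y} and every production mentioning them.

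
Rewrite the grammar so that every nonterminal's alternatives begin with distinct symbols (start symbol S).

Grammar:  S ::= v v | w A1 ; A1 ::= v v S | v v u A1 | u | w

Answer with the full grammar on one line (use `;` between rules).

A1 has alternatives sharing prefix 'v v': factor to A1 → v v A1' with A1' → S | u A1.

S ::= v v | w A1; A1 ::= u | w | v v A1'; A1' ::= S | u A1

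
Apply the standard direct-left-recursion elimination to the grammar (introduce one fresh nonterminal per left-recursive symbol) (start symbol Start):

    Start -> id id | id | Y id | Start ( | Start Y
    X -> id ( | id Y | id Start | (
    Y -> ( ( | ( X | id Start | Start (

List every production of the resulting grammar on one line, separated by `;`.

Start -> id id Start1 | id Start1 | Y id Start1; X -> id ( | id Y | id Start | (; Y -> ( ( | ( X | id Start | Start (; Start1 -> ( Start1 | Y Start1 | ε

Start is directly left-recursive.
For Start: α = {(, Y}, β = {id id, id, Y id}. Rewrite as Start → β Start1 and Start1 → α Start1 | ε.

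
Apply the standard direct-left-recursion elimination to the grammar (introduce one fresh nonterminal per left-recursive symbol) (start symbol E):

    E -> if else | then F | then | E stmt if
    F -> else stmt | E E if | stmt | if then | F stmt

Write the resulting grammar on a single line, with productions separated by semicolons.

E -> if else E' | then F E' | then E'; F -> else stmt F' | E E if F' | stmt F' | if then F'; E' -> stmt if E' | ε; F' -> stmt F' | ε

Directly left-recursive nonterminals: E, F.
For E: α = {stmt if}, β = {if else, then F, then}. Rewrite as E → β E' and E' → α E' | ε.
For F: α = {stmt}, β = {else stmt, E E if, stmt, if then}. Rewrite as F → β F' and F' → α F' | ε.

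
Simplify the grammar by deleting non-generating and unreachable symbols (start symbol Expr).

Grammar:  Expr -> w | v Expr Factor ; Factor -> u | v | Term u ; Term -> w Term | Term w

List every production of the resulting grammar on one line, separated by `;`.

Generating nonterminals: {Expr, Factor}.
Reachable from Expr after that: {Expr, Factor}.
Removed useless symbols: {Term} and every production mentioning them.

Expr -> w | v Expr Factor; Factor -> u | v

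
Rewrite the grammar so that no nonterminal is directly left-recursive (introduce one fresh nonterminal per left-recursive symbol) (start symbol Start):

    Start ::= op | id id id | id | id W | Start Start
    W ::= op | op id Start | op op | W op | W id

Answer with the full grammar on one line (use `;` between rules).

Start ::= op Start1 | id id id Start1 | id Start1 | id W Start1; W ::= op W1 | op id Start W1 | op op W1; Start1 ::= Start Start1 | eps; W1 ::= op W1 | id W1 | eps

Left recursion appears on Start, W.
For Start: α = {Start}, β = {op, id id id, id, id W}. Rewrite as Start → β Start1 and Start1 → α Start1 | ε.
For W: α = {op, id}, β = {op, op id Start, op op}. Rewrite as W → β W1 and W1 → α W1 | ε.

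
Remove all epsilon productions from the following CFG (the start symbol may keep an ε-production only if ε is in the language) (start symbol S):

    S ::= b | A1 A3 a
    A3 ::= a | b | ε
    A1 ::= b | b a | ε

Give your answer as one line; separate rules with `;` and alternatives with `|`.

S ::= b | A1 A3 a | A1 a | A3 a | a; A3 ::= a | b; A1 ::= b | b a

The nullable symbols are {A1, A3}.
ε ∉ L(G), so no ε-production is kept.
For each production, add variants omitting each subset of nullable occurrences: S → A1 A3 a gives A1 A3 a | A1 a | A3 a | a.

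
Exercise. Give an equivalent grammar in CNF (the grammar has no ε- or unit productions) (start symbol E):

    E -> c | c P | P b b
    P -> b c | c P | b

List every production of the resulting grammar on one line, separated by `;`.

E -> c | X1 P | P Y1; P -> X2 X1 | X1 P | b; X1 -> c; X2 -> b; Y1 -> X2 X2

Introduce a nonterminal for each terminal appearing in a rule of length ≥ 2: X1 → c, X2 → b.
Binarize each right-hand side of length ≥ 3 by chaining fresh nonterminals (Y1, Y2, …): affected rules were E → P X2 X2.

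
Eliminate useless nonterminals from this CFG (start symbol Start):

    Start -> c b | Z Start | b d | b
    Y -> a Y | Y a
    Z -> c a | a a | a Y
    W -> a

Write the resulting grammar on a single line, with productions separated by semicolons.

Start -> c b | Z Start | b d | b; Z -> c a | a a

Generating nonterminals: {Start, W, Z}.
Reachable from Start after that: {Start, Z}.
Removed useless symbols: {W, Y} and every production mentioning them.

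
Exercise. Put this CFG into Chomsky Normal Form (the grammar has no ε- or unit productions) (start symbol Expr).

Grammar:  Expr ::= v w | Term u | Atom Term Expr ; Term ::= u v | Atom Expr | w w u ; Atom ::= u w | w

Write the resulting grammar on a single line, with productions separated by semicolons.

Introduce a nonterminal for each terminal appearing in a rule of length ≥ 2: X1 → v, X2 → w, X3 → u.
Binarize each right-hand side of length ≥ 3 by chaining fresh nonterminals (Y1, Y2, …): affected rules were Expr → Atom Term Expr; Term → X2 X2 X3.

Expr ::= X1 X2 | Term X3 | Atom Y1; Term ::= X3 X1 | Atom Expr | X2 Y2; Atom ::= X3 X2 | w; X1 ::= v; X2 ::= w; X3 ::= u; Y1 ::= Term Expr; Y2 ::= X2 X3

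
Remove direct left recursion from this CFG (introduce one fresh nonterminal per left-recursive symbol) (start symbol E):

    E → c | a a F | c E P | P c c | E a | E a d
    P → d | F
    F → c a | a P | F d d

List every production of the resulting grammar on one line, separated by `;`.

E → c E' | a a F E' | c E P E' | P c c E'; P → d | F; F → c a F' | a P F'; E' → a E' | a d E' | ε; F' → d d F' | ε

E, F are directly left-recursive.
For E: α = {a, a d}, β = {c, a a F, c E P, P c c}. Rewrite as E → β E' and E' → α E' | ε.
For F: α = {d d}, β = {c a, a P}. Rewrite as F → β F' and F' → α F' | ε.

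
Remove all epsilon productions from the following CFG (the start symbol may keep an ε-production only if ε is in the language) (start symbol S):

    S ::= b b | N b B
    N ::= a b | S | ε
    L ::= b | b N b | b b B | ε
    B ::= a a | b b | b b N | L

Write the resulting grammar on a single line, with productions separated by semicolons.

Nullable set = {B, L, N}.
ε ∉ L(G), so no ε-production is kept.
Add the nullable-subset variants: S → N b B gives N b B | N b | b B | b. L → b N b gives b N b | b b.

S ::= b b | N b B | N b | b B | b; N ::= a b | S; L ::= b | b N b | b b | b b B; B ::= a a | b b | b b N | L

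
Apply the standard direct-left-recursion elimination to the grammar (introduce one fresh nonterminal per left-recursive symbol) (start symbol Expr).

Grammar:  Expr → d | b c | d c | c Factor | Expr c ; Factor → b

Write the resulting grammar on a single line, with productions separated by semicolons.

Expr → d Expr1 | b c Expr1 | d c Expr1 | c Factor Expr1; Factor → b; Expr1 → c Expr1 | ε

Directly left-recursive nonterminal: Expr.
For Expr: α = {c}, β = {d, b c, d c, c Factor}. Rewrite as Expr → β Expr1 and Expr1 → α Expr1 | ε.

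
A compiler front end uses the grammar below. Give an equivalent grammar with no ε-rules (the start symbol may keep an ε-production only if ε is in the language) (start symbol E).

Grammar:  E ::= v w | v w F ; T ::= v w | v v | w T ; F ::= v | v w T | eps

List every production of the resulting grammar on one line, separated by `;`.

The nullable symbols are {F}.
ε ∉ L(G), so no ε-production is kept.

E ::= v w | v w F; T ::= v w | v v | w T; F ::= v | v w T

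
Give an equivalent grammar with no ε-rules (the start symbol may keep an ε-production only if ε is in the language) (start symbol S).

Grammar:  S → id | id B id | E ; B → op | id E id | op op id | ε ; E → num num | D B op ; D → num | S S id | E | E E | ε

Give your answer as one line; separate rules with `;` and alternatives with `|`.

S → id | id B id | id id | E; B → op | id E id | op op id; E → num num | D B op | D op | B op | op; D → num | S S id | E | E E

Nullable set = {B, D}.
ε ∉ L(G), so no ε-production is kept.
Add the nullable-subset variants: S → id B id gives id B id | id id. E → D B op gives D B op | D op | B op | op.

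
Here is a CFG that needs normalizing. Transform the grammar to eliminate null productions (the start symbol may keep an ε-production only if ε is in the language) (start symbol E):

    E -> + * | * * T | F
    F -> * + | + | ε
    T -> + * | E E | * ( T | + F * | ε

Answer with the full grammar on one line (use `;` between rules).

E -> + * | * * T | * * | F | ε; F -> * + | +; T -> + * | E E | E | * ( T | * ( | + F *

The nullable symbols are {E, F, T}.
ε ∈ L(G) since E is nullable, so keep E → ε.
Expand every rule over subsets of its nullable positions: E → * * T gives * * T | * *. T → E E gives E E | E. T → * ( T gives * ( T | * (.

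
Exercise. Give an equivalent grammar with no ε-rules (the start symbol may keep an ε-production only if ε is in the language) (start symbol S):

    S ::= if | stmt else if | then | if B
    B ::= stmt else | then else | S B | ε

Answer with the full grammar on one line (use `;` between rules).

S ::= if | stmt else if | then | if B; B ::= stmt else | then else | S B | S

Nullable nonterminals: {B}.
ε ∉ L(G), so no ε-production is kept.
For each production, add variants omitting each subset of nullable occurrences: B → S B gives S B | S.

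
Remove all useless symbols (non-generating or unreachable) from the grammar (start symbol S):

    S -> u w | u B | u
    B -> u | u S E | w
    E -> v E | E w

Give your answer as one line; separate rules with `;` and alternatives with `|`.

S -> u w | u B | u; B -> u | w

Generating nonterminals: {B, S}.
Reachable from S after that: {B, S}.
Removed useless symbols: {E} and every production mentioning them.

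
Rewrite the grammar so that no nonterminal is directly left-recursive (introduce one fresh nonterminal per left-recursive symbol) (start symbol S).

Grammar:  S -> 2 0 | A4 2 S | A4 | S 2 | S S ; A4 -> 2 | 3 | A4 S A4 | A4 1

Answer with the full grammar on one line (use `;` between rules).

S -> 2 0 S' | A4 2 S S' | A4 S'; A4 -> 2 A4' | 3 A4'; S' -> 2 S' | S S' | ε; A4' -> S A4 A4' | 1 A4' | ε

Directly left-recursive nonterminals: S, A4.
For S: α = {2, S}, β = {2 0, A4 2 S, A4}. Rewrite as S → β S' and S' → α S' | ε.
For A4: α = {S A4, 1}, β = {2, 3}. Rewrite as A4 → β A4' and A4' → α A4' | ε.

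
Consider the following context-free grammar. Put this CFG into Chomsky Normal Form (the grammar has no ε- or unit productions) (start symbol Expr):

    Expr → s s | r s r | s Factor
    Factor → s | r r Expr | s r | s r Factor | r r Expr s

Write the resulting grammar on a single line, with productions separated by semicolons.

Introduce a nonterminal for each terminal appearing in a rule of length ≥ 2: X1 → s, X2 → r.
Binarize each right-hand side of length ≥ 3 by chaining fresh nonterminals (Y1, Y2, …): affected rules were Expr → X2 X1 X2; Factor → X2 X2 Expr; Factor → X1 X2 Factor; Factor → X2 X2 Expr X1.

Expr → X1 X1 | X2 Y1 | X1 Factor; Factor → s | X2 Y2 | X1 X2 | X1 Y3 | X2 Y4; X1 → s; X2 → r; Y1 → X1 X2; Y2 → X2 Expr; Y3 → X2 Factor; Y4 → X2 Y5; Y5 → Expr X1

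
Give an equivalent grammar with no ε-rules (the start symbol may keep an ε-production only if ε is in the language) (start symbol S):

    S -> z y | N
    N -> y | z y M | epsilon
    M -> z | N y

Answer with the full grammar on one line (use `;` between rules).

Nullable nonterminals: {N, S}.
ε ∈ L(G) since S is nullable, so keep S → ε.
For each production, add variants omitting each subset of nullable occurrences: M → N y gives N y | y.

S -> z y | N | ε; N -> y | z y M; M -> z | N y | y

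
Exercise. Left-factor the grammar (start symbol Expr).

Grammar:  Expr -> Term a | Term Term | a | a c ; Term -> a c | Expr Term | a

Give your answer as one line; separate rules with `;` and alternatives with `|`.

Expr -> Term Expr1 | a Expr2; Term -> Expr Term | a Term1; Expr1 -> a | Term; Expr2 -> ε | c; Term1 -> c | ε

Expr has alternatives sharing prefix 'Term': factor to Expr → Term Expr1 with Expr1 → a | Term.
Expr has alternatives sharing prefix 'a': factor to Expr → a Expr2 with Expr2 → ε | c.
Term has alternatives sharing prefix 'a': factor to Term → a Term1 with Term1 → c | ε.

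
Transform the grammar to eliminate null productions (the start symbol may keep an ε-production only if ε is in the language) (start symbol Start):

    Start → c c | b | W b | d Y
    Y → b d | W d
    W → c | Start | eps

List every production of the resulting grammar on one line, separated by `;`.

Nullable set = {W}.
ε ∉ L(G), so no ε-production is kept.
Expand every rule over subsets of its nullable positions: Y → W d gives W d | d.

Start → c c | b | W b | d Y; Y → b d | W d | d; W → c | Start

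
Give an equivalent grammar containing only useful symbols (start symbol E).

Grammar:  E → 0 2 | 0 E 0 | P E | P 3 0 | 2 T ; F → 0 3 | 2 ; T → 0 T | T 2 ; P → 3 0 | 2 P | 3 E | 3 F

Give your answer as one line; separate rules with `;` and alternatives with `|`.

Generating nonterminals: {E, F, P}.
Reachable from E after that: {E, F, P}.
Removed useless symbols: {T} and every production mentioning them.

E → 0 2 | 0 E 0 | P E | P 3 0; F → 0 3 | 2; P → 3 0 | 2 P | 3 E | 3 F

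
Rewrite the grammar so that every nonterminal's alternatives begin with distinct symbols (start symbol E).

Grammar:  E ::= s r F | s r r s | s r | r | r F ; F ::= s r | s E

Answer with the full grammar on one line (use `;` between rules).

E ::= s r E' | r E''; F ::= s F'; E' ::= F | r s | ε; E'' ::= ε | F; F' ::= r | E

E has alternatives sharing prefix 's r': factor to E → s r E' with E' → F | r s | ε.
E has alternatives sharing prefix 'r': factor to E → r E'' with E'' → ε | F.
F has alternatives sharing prefix 's': factor to F → s F' with F' → r | E.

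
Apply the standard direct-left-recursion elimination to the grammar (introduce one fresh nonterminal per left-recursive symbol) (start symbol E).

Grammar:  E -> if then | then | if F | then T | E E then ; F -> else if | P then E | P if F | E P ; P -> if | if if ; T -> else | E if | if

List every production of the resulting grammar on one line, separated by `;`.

Left recursion appears on E.
For E: α = {E then}, β = {if then, then, if F, then T}. Rewrite as E → β E' and E' → α E' | ε.

E -> if then E' | then E' | if F E' | then T E'; F -> else if | P then E | P if F | E P; P -> if | if if; T -> else | E if | if; E' -> E then E' | ε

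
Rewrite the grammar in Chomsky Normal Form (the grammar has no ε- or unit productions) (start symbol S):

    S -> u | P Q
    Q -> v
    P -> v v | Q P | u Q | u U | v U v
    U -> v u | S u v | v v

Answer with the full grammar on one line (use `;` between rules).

Introduce a nonterminal for each terminal appearing in a rule of length ≥ 2: X1 → v, X2 → u.
Binarize each right-hand side of length ≥ 3 by chaining fresh nonterminals (Y1, Y2, …): affected rules were P → X1 U X1; U → S X2 X1.

S -> u | P Q; Q -> v; P -> X1 X1 | Q P | X2 Q | X2 U | X1 Y1; U -> X1 X2 | S Y2 | X1 X1; X1 -> v; X2 -> u; Y1 -> U X1; Y2 -> X2 X1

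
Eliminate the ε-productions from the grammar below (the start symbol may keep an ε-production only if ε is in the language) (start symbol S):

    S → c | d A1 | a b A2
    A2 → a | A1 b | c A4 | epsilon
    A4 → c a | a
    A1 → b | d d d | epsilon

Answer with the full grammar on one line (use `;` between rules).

Nullable set = {A1, A2}.
ε ∉ L(G), so no ε-production is kept.
For each production, add variants omitting each subset of nullable occurrences: S → d A1 gives d A1 | d. S → a b A2 gives a b A2 | a b. A2 → A1 b gives A1 b | b.

S → c | d A1 | d | a b A2 | a b; A2 → a | A1 b | b | c A4; A4 → c a | a; A1 → b | d d d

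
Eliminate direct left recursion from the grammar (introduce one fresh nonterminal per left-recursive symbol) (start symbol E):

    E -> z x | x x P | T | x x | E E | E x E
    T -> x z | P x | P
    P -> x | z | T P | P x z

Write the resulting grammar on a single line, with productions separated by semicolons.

Left recursion appears on E, P.
For E: α = {E, x E}, β = {z x, x x P, T, x x}. Rewrite as E → β E' and E' → α E' | ε.
For P: α = {x z}, β = {x, z, T P}. Rewrite as P → β P' and P' → α P' | ε.

E -> z x E' | x x P E' | T E' | x x E'; T -> x z | P x | P; P -> x P' | z P' | T P P'; E' -> E E' | x E E' | eps; P' -> x z P' | eps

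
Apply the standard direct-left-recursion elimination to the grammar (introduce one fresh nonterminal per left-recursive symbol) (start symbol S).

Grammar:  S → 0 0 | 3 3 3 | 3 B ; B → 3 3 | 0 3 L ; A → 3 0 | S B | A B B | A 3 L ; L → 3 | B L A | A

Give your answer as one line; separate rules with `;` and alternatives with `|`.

S → 0 0 | 3 3 3 | 3 B; B → 3 3 | 0 3 L; A → 3 0 A' | S B A'; L → 3 | B L A | A; A' → B B A' | 3 L A' | ε

Directly left-recursive nonterminal: A.
For A: α = {B B, 3 L}, β = {3 0, S B}. Rewrite as A → β A' and A' → α A' | ε.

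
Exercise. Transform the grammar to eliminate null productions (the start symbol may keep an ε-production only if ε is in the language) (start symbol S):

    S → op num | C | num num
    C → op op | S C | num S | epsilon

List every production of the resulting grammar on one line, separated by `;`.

Nullable nonterminals: {C, S}.
ε ∈ L(G) since S is nullable, so keep S → ε.
For each production, add variants omitting each subset of nullable occurrences: C → S C gives S C | S. C → num S gives num S | num.

S → op num | C | num num | ε; C → op op | S C | S | num S | num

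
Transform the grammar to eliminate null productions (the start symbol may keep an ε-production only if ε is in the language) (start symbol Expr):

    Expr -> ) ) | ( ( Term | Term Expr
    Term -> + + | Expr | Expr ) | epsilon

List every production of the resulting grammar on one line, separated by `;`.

The nullable symbols are {Term}.
ε ∉ L(G), so no ε-production is kept.
Add the nullable-subset variants: Expr → ( ( Term gives ( ( Term | ( (.

Expr -> ) ) | ( ( Term | ( ( | Term Expr; Term -> + + | Expr | Expr )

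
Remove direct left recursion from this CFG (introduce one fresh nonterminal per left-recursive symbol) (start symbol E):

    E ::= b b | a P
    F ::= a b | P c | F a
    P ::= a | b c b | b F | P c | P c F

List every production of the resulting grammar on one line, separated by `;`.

E ::= b b | a P; F ::= a b F' | P c F'; P ::= a P' | b c b P' | b F P'; F' ::= a F' | ε; P' ::= c P' | c F P' | ε

F, P are directly left-recursive.
For F: α = {a}, β = {a b, P c}. Rewrite as F → β F' and F' → α F' | ε.
For P: α = {c, c F}, β = {a, b c b, b F}. Rewrite as P → β P' and P' → α P' | ε.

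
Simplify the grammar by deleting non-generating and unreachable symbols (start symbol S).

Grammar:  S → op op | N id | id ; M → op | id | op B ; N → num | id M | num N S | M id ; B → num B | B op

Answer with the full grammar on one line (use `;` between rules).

S → op op | N id | id; M → op | id; N → num | id M | num N S | M id

Generating nonterminals: {M, N, S}.
Reachable from S after that: {M, N, S}.
Removed useless symbols: {B} and every production mentioning them.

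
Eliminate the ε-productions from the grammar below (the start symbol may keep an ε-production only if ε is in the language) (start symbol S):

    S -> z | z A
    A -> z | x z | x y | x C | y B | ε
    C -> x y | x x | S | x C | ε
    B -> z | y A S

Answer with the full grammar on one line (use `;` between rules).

Nullable nonterminals: {A, C}.
ε ∉ L(G), so no ε-production is kept.
For each production, add variants omitting each subset of nullable occurrences: A → x C gives x C | x. C → x C gives x C | x. B → y A S gives y A S | y S.

S -> z | z A; A -> z | x z | x y | x C | x | y B; C -> x y | x x | S | x C | x; B -> z | y A S | y S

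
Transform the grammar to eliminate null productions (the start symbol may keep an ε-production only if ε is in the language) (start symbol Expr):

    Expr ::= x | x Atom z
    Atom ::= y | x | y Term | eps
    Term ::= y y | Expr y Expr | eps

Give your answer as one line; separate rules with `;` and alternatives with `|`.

Nullable set = {Atom, Term}.
ε ∉ L(G), so no ε-production is kept.
Expand every rule over subsets of its nullable positions: Expr → x Atom z gives x Atom z | x z.

Expr ::= x | x Atom z | x z; Atom ::= y | x | y Term; Term ::= y y | Expr y Expr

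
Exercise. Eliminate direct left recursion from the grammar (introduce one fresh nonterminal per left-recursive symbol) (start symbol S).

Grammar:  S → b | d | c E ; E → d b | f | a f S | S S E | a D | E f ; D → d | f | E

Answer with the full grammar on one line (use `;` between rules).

Left recursion appears on E.
For E: α = {f}, β = {d b, f, a f S, S S E, a D}. Rewrite as E → β E' and E' → α E' | ε.

S → b | d | c E; E → d b E' | f E' | a f S E' | S S E E' | a D E'; D → d | f | E; E' → f E' | ε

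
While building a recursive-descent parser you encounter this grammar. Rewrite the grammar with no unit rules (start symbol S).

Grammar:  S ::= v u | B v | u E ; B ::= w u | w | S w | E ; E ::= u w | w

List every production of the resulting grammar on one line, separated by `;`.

S ::= v u | B v | u E; B ::= w u | w | S w | u w; E ::= u w | w

Unit pairs: B ⇒* {E}.
For each unit pair (A, B), copy every non-unit production of B to A, then drop all unit productions.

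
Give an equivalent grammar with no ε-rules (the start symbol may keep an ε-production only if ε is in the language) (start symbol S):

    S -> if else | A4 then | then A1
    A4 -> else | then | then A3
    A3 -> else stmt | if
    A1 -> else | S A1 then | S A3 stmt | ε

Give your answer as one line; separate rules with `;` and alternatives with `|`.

S -> if else | A4 then | then A1 | then; A4 -> else | then | then A3; A3 -> else stmt | if; A1 -> else | S A1 then | S then | S A3 stmt

Nullable nonterminals: {A1}.
ε ∉ L(G), so no ε-production is kept.
Add the nullable-subset variants: S → then A1 gives then A1 | then. A1 → S A1 then gives S A1 then | S then.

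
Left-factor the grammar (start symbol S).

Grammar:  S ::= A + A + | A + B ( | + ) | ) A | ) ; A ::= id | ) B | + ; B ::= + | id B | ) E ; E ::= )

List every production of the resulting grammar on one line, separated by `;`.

S ::= + ) | A + S' | ) S''; A ::= id | ) B | +; B ::= + | id B | ) E; E ::= ); S' ::= A + | B (; S'' ::= A | ε

S has alternatives sharing prefix 'A +': factor to S → A + S' with S' → A + | B (.
S has alternatives sharing prefix ')': factor to S → ) S'' with S'' → A | ε.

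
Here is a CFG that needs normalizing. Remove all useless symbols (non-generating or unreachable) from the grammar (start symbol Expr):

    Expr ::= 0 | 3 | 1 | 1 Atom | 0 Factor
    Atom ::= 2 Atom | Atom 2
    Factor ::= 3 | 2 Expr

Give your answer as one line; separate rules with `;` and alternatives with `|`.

Generating nonterminals: {Expr, Factor}.
Reachable from Expr after that: {Expr, Factor}.
Removed useless symbols: {Atom} and every production mentioning them.

Expr ::= 0 | 3 | 1 | 0 Factor; Factor ::= 3 | 2 Expr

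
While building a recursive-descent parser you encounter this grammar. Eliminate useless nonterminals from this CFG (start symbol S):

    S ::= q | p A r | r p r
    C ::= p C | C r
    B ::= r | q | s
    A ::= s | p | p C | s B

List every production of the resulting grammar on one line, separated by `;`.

Generating nonterminals: {A, B, S}.
Reachable from S after that: {A, B, S}.
Removed useless symbols: {C} and every production mentioning them.

S ::= q | p A r | r p r; B ::= r | q | s; A ::= s | p | s B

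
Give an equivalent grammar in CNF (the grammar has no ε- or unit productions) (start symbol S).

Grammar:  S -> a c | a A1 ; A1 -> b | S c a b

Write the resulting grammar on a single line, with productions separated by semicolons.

S -> X1 X2 | X1 A1; A1 -> b | S Y1; X1 -> a; X2 -> c; X3 -> b; Y1 -> X2 Y2; Y2 -> X1 X3

Introduce a nonterminal for each terminal appearing in a rule of length ≥ 2: X1 → a, X2 → c, X3 → b.
Binarize each right-hand side of length ≥ 3 by chaining fresh nonterminals (Y1, Y2, …): affected rules were A1 → S X2 X1 X3.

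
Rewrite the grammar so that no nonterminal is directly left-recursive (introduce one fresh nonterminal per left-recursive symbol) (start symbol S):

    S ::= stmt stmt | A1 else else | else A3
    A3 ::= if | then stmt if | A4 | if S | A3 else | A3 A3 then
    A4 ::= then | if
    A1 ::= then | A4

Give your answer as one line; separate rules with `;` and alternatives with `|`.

S ::= stmt stmt | A1 else else | else A3; A3 ::= if A3' | then stmt if A3' | A4 A3' | if S A3'; A4 ::= then | if; A1 ::= then | A4; A3' ::= else A3' | A3 then A3' | epsilon

Directly left-recursive nonterminal: A3.
For A3: α = {else, A3 then}, β = {if, then stmt if, A4, if S}. Rewrite as A3 → β A3' and A3' → α A3' | ε.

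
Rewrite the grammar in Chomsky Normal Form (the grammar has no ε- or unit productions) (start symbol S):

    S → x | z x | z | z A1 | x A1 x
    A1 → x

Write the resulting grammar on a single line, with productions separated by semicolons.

Introduce a nonterminal for each terminal appearing in a rule of length ≥ 2: X1 → z, X2 → x.
Binarize each right-hand side of length ≥ 3 by chaining fresh nonterminals (Y1, Y2, …): affected rules were S → X2 A1 X2.

S → x | X1 X2 | z | X1 A1 | X2 Y1; A1 → x; X1 → z; X2 → x; Y1 → A1 X2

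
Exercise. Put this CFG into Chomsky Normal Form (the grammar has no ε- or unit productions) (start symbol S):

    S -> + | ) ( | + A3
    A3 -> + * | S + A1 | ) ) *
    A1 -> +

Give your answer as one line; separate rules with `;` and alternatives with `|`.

Introduce a nonterminal for each terminal appearing in a rule of length ≥ 2: X1 → ), X2 → (, X3 → +, X4 → *.
Binarize each right-hand side of length ≥ 3 by chaining fresh nonterminals (Y1, Y2, …): affected rules were A3 → S X3 A1; A3 → X1 X1 X4.

S -> + | X1 X2 | X3 A3; A3 -> X3 X4 | S Y1 | X1 Y2; A1 -> +; X1 -> ); X2 -> (; X3 -> +; X4 -> *; Y1 -> X3 A1; Y2 -> X1 X4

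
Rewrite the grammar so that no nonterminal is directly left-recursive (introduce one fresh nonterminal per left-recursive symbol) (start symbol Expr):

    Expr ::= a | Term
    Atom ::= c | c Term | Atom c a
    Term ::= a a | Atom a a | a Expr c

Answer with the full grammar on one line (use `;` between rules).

Expr ::= a | Term; Atom ::= c Atom1 | c Term Atom1; Term ::= a a | Atom a a | a Expr c; Atom1 ::= c a Atom1 | ε

Atom is directly left-recursive.
For Atom: α = {c a}, β = {c, c Term}. Rewrite as Atom → β Atom1 and Atom1 → α Atom1 | ε.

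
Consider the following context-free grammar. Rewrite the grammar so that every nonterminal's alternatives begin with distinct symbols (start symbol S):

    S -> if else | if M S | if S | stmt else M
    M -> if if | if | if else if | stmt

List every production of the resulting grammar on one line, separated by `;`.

S -> stmt else M | if S'; M -> stmt | if M'; S' -> else | M S | S; M' -> if | ε | else if

S has alternatives sharing prefix 'if': factor to S → if S' with S' → else | M S | S.
M has alternatives sharing prefix 'if': factor to M → if M' with M' → if | ε | else if.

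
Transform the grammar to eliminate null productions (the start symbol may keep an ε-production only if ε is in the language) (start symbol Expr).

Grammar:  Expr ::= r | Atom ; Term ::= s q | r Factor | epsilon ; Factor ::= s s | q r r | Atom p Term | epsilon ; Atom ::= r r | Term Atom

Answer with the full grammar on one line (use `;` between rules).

The nullable symbols are {Factor, Term}.
ε ∉ L(G), so no ε-production is kept.
Expand every rule over subsets of its nullable positions: Term → r Factor gives r Factor | r. Factor → Atom p Term gives Atom p Term | Atom p.

Expr ::= r | Atom; Term ::= s q | r Factor | r; Factor ::= s s | q r r | Atom p Term | Atom p; Atom ::= r r | Term Atom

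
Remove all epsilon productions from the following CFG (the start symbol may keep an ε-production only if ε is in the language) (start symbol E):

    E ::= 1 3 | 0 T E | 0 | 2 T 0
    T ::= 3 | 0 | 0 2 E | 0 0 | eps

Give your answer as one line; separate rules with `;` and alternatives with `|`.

The nullable symbols are {T}.
ε ∉ L(G), so no ε-production is kept.
Expand every rule over subsets of its nullable positions: E → 0 T E gives 0 T E | 0 E. E → 2 T 0 gives 2 T 0 | 2 0.

E ::= 1 3 | 0 T E | 0 E | 0 | 2 T 0 | 2 0; T ::= 3 | 0 | 0 2 E | 0 0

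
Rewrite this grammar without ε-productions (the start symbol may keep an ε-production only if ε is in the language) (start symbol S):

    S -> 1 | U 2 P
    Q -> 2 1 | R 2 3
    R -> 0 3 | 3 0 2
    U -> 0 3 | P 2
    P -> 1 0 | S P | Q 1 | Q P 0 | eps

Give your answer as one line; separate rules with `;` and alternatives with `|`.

S -> 1 | U 2 P | U 2; Q -> 2 1 | R 2 3; R -> 0 3 | 3 0 2; U -> 0 3 | P 2 | 2; P -> 1 0 | S P | S | Q 1 | Q P 0 | Q 0

Nullable set = {P}.
ε ∉ L(G), so no ε-production is kept.
Add the nullable-subset variants: S → U 2 P gives U 2 P | U 2. U → P 2 gives P 2 | 2. P → S P gives S P | S. P → Q P 0 gives Q P 0 | Q 0.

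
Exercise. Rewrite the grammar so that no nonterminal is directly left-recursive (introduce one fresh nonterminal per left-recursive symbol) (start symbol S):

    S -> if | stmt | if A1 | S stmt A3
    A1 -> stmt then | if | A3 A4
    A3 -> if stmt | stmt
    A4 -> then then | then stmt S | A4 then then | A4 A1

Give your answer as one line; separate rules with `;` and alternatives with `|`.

S -> if S' | stmt S' | if A1 S'; A1 -> stmt then | if | A3 A4; A3 -> if stmt | stmt; A4 -> then then A4' | then stmt S A4'; S' -> stmt A3 S' | ε; A4' -> then then A4' | A1 A4' | ε

Directly left-recursive nonterminals: S, A4.
For S: α = {stmt A3}, β = {if, stmt, if A1}. Rewrite as S → β S' and S' → α S' | ε.
For A4: α = {then then, A1}, β = {then then, then stmt S}. Rewrite as A4 → β A4' and A4' → α A4' | ε.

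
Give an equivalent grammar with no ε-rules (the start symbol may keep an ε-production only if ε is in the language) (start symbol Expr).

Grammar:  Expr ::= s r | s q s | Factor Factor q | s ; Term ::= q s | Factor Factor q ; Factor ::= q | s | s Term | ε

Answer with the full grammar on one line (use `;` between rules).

Expr ::= s r | s q s | Factor Factor q | Factor q | q | s; Term ::= q s | Factor Factor q | Factor q | q; Factor ::= q | s | s Term

Nullable set = {Factor}.
ε ∉ L(G), so no ε-production is kept.
Add the nullable-subset variants: Expr → Factor Factor q gives Factor Factor q | Factor q | q. Term → Factor Factor q gives Factor Factor q | Factor q | q.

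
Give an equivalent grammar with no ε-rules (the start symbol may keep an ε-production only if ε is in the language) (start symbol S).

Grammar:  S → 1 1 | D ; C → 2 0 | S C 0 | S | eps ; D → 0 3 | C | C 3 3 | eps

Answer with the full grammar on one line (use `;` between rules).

S → 1 1 | D | ε; C → 2 0 | S C 0 | S 0 | C 0 | 0 | S; D → 0 3 | C | C 3 3 | 3 3

Nullable nonterminals: {C, D, S}.
ε ∈ L(G) since S is nullable, so keep S → ε.
For each production, add variants omitting each subset of nullable occurrences: C → S C 0 gives S C 0 | S 0 | C 0 | 0. D → C 3 3 gives C 3 3 | 3 3.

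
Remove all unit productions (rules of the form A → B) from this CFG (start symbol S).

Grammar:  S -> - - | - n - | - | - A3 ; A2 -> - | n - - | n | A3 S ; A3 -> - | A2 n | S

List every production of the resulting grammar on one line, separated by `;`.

Unit pairs: A3 ⇒* {S}.
Replace each nonterminal's rules with the union of the non-unit rules of every nonterminal it unit-derives.

S -> - - | - n - | - | - A3; A2 -> - | n - - | n | A3 S; A3 -> - - | - n - | - | - A3 | A2 n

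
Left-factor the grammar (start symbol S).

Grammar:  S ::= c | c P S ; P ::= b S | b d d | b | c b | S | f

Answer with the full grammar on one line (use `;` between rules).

S has alternatives sharing prefix 'c': factor to S → c S' with S' → ε | P S.
P has alternatives sharing prefix 'b': factor to P → b P' with P' → S | d d | ε.

S ::= c S'; P ::= c b | S | f | b P'; S' ::= ε | P S; P' ::= S | d d | ε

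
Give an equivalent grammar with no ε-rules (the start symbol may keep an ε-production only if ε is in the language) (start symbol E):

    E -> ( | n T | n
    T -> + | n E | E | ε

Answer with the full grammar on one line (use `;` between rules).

E -> ( | n T | n; T -> + | n E | E

Nullable set = {T}.
ε ∉ L(G), so no ε-production is kept.
Expand every rule over subsets of its nullable positions: E → n T gives n T | n.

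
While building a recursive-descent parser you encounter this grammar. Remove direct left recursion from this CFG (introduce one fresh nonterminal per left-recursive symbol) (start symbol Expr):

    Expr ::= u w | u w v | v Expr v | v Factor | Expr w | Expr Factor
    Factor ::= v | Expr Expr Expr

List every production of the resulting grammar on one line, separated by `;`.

Expr ::= u w Expr1 | u w v Expr1 | v Expr v Expr1 | v Factor Expr1; Factor ::= v | Expr Expr Expr; Expr1 ::= w Expr1 | Factor Expr1 | eps

Directly left-recursive nonterminal: Expr.
For Expr: α = {w, Factor}, β = {u w, u w v, v Expr v, v Factor}. Rewrite as Expr → β Expr1 and Expr1 → α Expr1 | ε.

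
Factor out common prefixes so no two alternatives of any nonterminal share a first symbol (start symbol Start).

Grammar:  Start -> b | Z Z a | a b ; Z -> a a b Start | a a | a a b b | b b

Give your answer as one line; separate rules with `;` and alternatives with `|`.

Start -> b | Z Z a | a b; Z -> b b | a a Z1; Z1 -> ε | b Z11; Z11 -> Start | b

Z has alternatives sharing prefix 'a a': factor to Z → a a Z1 with Z1 → b Start | ε | b b.
Z1 has alternatives sharing prefix 'b': factor to Z1 → b Z11 with Z11 → Start | b.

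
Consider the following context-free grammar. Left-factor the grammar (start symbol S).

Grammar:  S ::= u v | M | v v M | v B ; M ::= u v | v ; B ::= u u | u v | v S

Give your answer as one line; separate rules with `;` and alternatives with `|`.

S ::= u v | M | v S'; M ::= u v | v; B ::= v S | u B'; S' ::= v M | B; B' ::= u | v

S has alternatives sharing prefix 'v': factor to S → v S' with S' → v M | B.
B has alternatives sharing prefix 'u': factor to B → u B' with B' → u | v.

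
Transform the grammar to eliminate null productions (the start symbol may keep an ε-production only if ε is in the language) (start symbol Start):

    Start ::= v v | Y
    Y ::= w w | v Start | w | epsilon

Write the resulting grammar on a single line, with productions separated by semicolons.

Start ::= v v | Y | ε; Y ::= w w | v Start | v | w

Nullable nonterminals: {Start, Y}.
ε ∈ L(G) since Start is nullable, so keep Start → ε.
For each production, add variants omitting each subset of nullable occurrences: Y → v Start gives v Start | v.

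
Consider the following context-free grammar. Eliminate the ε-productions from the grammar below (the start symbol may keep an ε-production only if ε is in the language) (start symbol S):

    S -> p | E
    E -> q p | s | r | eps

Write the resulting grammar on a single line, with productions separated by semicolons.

S -> p | E | ε; E -> q p | s | r

Nullable nonterminals: {E, S}.
ε ∈ L(G) since S is nullable, so keep S → ε.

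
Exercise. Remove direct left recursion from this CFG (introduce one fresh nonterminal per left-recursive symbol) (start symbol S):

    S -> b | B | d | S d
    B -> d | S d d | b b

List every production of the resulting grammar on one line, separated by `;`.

S -> b S' | B S' | d S'; B -> d | S d d | b b; S' -> d S' | eps

S is directly left-recursive.
For S: α = {d}, β = {b, B, d}. Rewrite as S → β S' and S' → α S' | ε.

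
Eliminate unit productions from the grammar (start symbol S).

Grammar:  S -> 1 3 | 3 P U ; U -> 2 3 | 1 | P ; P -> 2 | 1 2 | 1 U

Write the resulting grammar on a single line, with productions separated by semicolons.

Unit pairs: U ⇒* {P}.
For each unit pair (A, B), copy every non-unit production of B to A, then drop all unit productions.

S -> 1 3 | 3 P U; U -> 2 3 | 1 | 2 | 1 2 | 1 U; P -> 2 | 1 2 | 1 U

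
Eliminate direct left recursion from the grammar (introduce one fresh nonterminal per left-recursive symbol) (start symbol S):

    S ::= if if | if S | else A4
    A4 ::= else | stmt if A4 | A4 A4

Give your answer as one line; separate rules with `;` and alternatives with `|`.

S ::= if if | if S | else A4; A4 ::= else A4' | stmt if A4 A4'; A4' ::= A4 A4' | epsilon

Directly left-recursive nonterminal: A4.
For A4: α = {A4}, β = {else, stmt if A4}. Rewrite as A4 → β A4' and A4' → α A4' | ε.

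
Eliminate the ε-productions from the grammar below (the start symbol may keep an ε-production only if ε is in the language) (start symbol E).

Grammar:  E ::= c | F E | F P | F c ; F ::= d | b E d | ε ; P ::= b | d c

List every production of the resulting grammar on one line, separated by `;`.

The nullable symbols are {F}.
ε ∉ L(G), so no ε-production is kept.
Expand every rule over subsets of its nullable positions: E → F P gives F P | P.

E ::= c | F E | F P | P | F c; F ::= d | b E d; P ::= b | d c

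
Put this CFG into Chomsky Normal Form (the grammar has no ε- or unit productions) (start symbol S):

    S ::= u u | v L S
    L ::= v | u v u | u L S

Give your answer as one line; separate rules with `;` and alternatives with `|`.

S ::= X1 X1 | X2 Y1; L ::= v | X1 Y2 | X1 Y3; X1 ::= u; X2 ::= v; Y1 ::= L S; Y2 ::= X2 X1; Y3 ::= L S

Introduce a nonterminal for each terminal appearing in a rule of length ≥ 2: X1 → u, X2 → v.
Binarize each right-hand side of length ≥ 3 by chaining fresh nonterminals (Y1, Y2, …): affected rules were S → X2 L S; L → X1 X2 X1; L → X1 L S.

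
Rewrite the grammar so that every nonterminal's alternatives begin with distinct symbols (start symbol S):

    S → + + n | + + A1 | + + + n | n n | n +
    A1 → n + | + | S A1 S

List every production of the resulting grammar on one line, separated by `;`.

S has alternatives sharing prefix '+ +': factor to S → + + S' with S' → n | A1 | + n.
S has alternatives sharing prefix 'n': factor to S → n S'' with S'' → n | +.

S → + + S' | n S''; A1 → n + | + | S A1 S; S' → n | A1 | + n; S'' → n | +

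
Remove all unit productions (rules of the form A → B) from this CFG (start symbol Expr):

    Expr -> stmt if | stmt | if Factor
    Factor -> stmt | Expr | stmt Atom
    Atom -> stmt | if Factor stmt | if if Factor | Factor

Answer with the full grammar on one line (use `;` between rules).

Unit pairs: Atom ⇒* {Expr, Factor}; Factor ⇒* {Expr}.
For every A with A ⇒* B via unit rules, add B's non-unit alternatives to A; then delete every rule of the form X → Y.

Expr -> stmt if | stmt | if Factor; Factor -> stmt | stmt Atom | stmt if | if Factor; Atom -> stmt | if Factor stmt | if if Factor | stmt Atom | stmt if | if Factor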